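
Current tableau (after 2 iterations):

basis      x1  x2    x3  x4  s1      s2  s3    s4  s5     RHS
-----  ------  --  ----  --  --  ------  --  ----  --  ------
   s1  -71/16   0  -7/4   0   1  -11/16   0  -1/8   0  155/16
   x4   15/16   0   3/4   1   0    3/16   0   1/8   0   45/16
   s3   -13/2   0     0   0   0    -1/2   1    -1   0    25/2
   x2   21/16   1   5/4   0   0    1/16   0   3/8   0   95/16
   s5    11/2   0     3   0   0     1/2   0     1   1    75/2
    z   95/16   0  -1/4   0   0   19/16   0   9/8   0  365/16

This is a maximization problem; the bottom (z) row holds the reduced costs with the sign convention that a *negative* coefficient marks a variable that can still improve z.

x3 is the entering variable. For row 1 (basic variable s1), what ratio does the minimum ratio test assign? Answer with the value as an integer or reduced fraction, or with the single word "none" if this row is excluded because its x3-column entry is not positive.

none

The x3 entry in row 1 is -7/4 ≤ 0, so this row gives no ratio.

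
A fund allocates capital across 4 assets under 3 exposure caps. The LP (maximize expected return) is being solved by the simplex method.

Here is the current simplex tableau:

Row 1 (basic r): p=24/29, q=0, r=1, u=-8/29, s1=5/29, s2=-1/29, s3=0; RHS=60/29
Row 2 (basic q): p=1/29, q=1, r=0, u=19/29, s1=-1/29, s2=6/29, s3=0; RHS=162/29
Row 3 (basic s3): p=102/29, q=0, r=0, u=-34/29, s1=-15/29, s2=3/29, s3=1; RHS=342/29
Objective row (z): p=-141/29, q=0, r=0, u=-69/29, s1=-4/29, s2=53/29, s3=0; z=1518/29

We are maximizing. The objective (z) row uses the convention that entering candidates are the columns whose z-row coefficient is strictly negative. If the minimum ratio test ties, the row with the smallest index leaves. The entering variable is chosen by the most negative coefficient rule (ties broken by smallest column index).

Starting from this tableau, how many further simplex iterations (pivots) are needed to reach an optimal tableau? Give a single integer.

2

pivot: p in, r out → z = 129/2
pivot: u in, q out → z = 195/2
No improving column remains; optimal.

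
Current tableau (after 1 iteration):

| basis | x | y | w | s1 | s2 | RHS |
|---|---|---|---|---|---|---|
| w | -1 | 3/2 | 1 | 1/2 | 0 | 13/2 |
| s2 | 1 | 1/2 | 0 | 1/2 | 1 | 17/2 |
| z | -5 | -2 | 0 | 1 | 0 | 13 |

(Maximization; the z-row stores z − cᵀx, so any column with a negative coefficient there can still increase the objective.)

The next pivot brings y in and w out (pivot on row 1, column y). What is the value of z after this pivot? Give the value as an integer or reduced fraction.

Minimum ratio for y: (13/2)/(3/2) = 13/3.
z changes by −(z-row coeff of y)·ratio = −(-2)·(13/3) = 26/3.
New z = 13 + (26/3) = 65/3.

65/3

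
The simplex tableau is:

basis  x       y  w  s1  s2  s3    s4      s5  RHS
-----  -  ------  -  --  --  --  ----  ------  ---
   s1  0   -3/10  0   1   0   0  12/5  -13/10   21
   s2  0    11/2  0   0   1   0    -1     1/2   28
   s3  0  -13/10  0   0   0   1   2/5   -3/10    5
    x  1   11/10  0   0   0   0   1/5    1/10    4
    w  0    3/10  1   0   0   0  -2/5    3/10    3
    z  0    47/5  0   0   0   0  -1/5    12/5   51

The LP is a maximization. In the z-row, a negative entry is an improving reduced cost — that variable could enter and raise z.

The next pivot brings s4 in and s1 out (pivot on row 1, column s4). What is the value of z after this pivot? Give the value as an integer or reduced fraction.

Minimum ratio for s4: 21/(12/5) = 35/4.
z changes by −(z-row coeff of s4)·ratio = −(-1/5)·(35/4) = 7/4.
New z = 51 + (7/4) = 211/4.

211/4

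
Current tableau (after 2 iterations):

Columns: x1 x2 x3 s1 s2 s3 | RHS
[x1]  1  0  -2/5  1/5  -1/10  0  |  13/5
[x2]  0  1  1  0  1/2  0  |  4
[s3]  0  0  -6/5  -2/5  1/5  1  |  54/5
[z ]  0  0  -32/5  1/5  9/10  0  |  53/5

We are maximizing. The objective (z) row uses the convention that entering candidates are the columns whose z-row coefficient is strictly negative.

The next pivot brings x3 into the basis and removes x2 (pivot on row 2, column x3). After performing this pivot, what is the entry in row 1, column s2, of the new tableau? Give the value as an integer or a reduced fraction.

Pivot element is row 2, column x3: 1.
Normalize row 2: new (row 2, s2) = (1/2)/1 = 1/2.
row 1 ← row 1 − (-2/5)·(new row 2): -1/10 − (-2/5)·(1/2) = 1/10.

1/10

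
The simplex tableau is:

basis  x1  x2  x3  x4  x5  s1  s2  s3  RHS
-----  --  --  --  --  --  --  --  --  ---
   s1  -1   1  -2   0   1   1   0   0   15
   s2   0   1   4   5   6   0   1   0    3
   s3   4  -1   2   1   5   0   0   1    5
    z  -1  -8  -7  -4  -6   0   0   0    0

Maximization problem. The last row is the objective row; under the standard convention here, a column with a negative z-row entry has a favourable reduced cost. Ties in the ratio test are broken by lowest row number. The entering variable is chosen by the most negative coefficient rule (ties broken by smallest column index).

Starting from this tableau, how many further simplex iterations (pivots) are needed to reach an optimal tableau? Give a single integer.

pivot: x2 in, s2 out → z = 24
pivot: x1 in, s3 out → z = 26
No improving column remains; optimal.

2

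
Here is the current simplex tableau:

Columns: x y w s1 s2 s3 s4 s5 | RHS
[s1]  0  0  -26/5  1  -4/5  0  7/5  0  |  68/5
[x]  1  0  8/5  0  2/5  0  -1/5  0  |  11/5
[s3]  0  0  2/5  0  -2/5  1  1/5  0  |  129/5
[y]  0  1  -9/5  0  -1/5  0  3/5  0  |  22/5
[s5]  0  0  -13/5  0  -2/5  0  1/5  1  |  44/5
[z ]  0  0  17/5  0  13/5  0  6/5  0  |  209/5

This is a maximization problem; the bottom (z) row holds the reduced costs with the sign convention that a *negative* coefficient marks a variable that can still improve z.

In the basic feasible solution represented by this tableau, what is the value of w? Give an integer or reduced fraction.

0

w is nonbasic (not in the basis column), so its value in the current BFS is 0.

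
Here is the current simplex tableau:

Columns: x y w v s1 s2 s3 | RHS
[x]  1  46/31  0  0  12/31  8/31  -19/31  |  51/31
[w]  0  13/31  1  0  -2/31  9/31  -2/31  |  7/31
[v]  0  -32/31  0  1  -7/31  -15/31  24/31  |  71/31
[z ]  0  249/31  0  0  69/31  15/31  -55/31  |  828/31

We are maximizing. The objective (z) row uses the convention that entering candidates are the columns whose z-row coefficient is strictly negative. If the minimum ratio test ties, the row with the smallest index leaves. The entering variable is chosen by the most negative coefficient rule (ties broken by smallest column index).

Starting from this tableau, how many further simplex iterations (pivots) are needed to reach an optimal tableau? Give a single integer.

2

pivot: s3 in, v out → z = 767/24
pivot: s2 in, w out → z = 33
No improving column remains; optimal.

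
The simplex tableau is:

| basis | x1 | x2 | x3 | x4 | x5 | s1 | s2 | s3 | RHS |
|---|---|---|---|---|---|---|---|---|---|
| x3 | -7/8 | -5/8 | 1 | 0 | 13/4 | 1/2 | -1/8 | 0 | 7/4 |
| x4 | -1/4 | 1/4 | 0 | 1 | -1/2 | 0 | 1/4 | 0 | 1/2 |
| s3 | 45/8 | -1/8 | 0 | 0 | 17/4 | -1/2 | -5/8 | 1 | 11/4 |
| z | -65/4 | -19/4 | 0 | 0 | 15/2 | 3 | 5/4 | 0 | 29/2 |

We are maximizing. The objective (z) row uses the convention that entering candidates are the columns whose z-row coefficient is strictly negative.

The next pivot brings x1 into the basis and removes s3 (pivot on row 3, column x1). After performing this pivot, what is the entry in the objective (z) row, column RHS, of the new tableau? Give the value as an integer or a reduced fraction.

Pivot element is row 3, column x1: 45/8.
Normalize row 3: new (row 3, RHS) = (11/4)/(45/8) = 22/45.
z-row ← z-row − (-65/4)·(new row 3): 29/2 − (-65/4)·(22/45) = 202/9.

202/9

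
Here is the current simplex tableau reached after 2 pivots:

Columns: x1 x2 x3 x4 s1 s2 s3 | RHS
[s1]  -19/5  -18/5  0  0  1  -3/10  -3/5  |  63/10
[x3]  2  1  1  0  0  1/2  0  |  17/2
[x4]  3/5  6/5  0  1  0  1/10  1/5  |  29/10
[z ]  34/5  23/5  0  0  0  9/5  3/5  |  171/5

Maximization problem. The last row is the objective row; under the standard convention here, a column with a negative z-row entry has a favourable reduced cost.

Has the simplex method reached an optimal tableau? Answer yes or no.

yes

No objective-row coefficient is strictly negative, so no entering variable exists; the tableau is optimal.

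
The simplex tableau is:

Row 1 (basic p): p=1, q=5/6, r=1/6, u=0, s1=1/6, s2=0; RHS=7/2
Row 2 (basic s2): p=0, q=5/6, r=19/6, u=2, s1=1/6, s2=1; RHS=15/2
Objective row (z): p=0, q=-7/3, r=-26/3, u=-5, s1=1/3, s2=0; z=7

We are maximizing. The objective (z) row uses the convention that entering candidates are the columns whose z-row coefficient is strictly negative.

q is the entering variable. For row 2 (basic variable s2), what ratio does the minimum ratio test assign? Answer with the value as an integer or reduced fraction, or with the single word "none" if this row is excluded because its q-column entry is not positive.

Ratio = RHS / (q entry) = (15/2) / (5/6) = 9.

9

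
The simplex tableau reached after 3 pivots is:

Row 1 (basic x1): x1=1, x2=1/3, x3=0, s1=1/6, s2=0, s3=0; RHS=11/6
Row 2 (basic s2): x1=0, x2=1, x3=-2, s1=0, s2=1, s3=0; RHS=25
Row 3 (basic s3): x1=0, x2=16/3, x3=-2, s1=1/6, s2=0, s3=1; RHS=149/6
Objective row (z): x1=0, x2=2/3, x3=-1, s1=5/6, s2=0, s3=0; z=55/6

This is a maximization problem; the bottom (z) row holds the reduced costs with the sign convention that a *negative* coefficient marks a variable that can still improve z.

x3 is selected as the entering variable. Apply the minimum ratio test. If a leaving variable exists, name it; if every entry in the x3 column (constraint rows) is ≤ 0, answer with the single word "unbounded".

unbounded

x3-column entries: row 1: 0, row 2: -2, row 3: -2. All ≤ 0, so x3 can increase without bound; the LP is unbounded in this direction.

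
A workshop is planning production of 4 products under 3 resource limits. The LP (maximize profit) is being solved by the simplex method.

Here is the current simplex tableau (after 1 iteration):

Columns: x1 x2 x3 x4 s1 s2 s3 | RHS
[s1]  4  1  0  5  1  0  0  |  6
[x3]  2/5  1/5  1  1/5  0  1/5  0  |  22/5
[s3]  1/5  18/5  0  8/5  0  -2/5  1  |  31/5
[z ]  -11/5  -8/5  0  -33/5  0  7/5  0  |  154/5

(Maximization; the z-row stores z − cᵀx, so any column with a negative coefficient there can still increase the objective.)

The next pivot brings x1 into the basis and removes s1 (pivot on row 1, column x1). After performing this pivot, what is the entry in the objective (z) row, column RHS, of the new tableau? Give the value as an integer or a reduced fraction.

341/10

Pivot element is row 1, column x1: 4.
Normalize row 1: new (row 1, RHS) = 6/4 = 3/2.
z-row ← z-row − (-11/5)·(new row 1): 154/5 − (-11/5)·(3/2) = 341/10.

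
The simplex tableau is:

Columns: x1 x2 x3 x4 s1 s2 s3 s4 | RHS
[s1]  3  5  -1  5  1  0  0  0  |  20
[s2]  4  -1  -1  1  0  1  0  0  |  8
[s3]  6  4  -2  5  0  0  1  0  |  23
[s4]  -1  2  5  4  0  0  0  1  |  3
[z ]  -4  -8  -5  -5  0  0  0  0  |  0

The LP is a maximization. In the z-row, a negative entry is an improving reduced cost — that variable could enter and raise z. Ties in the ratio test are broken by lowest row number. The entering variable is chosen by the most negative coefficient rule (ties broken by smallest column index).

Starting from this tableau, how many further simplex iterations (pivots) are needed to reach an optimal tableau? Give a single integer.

pivot: x2 in, s4 out → z = 12
pivot: x1 in, s3 out → z = 29
No improving column remains; optimal.

2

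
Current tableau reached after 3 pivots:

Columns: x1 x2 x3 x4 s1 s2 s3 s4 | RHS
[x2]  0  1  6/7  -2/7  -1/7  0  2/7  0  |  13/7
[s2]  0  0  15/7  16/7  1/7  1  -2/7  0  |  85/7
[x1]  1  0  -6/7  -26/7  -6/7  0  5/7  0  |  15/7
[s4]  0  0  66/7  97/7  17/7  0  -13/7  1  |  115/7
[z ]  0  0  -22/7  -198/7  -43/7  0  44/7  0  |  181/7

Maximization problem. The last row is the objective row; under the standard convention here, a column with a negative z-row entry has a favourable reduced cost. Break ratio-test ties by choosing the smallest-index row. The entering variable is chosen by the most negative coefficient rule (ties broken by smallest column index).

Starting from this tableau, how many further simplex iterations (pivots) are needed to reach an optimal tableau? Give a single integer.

pivot: x4 in, s4 out → z = 5761/97
pivot: s1 in, x4 out → z = 1146/17
No improving column remains; optimal.

2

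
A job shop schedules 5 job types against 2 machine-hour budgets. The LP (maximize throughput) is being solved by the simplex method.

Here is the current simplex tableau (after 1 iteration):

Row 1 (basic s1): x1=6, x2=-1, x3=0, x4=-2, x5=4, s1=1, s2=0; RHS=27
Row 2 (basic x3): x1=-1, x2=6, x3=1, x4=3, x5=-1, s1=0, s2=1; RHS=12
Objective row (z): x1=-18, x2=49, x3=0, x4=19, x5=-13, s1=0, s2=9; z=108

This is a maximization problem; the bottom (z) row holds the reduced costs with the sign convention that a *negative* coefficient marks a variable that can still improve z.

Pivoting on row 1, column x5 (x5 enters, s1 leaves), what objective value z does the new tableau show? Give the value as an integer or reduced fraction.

Minimum ratio for x5: 27/4 = 27/4.
z changes by −(z-row coeff of x5)·ratio = −(-13)·(27/4) = 351/4.
New z = 108 + (351/4) = 783/4.

783/4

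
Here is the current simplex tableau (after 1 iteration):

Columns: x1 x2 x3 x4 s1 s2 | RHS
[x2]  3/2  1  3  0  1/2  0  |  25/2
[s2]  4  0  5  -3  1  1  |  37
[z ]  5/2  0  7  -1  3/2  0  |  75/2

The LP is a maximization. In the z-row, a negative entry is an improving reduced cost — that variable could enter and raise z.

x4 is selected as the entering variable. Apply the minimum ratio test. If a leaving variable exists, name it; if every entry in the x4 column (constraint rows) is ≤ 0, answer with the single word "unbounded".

x4-column entries: row 1: 0, row 2: -3. All ≤ 0, so x4 can increase without bound; the LP is unbounded in this direction.

unbounded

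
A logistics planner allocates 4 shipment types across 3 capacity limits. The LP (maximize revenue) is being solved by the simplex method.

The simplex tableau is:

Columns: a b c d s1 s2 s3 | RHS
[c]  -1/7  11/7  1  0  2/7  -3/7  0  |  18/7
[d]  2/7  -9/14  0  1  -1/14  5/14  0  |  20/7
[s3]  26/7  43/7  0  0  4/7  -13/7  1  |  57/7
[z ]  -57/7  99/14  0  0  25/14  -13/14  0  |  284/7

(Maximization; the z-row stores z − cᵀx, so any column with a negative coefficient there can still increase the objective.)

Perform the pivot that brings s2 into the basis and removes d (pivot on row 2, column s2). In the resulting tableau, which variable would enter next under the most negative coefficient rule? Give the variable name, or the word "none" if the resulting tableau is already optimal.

a

Pivot element 5/14. New z-row = old z-row − (-13/14)·(row 2/(5/14)).
Updated z-row coefficients: a: -37/5, b: 27/5, c: 0, d: 13/5, s1: 8/5, s2: 0, s3: 0.
The most negative is -37/5 in column a, so a would enter next.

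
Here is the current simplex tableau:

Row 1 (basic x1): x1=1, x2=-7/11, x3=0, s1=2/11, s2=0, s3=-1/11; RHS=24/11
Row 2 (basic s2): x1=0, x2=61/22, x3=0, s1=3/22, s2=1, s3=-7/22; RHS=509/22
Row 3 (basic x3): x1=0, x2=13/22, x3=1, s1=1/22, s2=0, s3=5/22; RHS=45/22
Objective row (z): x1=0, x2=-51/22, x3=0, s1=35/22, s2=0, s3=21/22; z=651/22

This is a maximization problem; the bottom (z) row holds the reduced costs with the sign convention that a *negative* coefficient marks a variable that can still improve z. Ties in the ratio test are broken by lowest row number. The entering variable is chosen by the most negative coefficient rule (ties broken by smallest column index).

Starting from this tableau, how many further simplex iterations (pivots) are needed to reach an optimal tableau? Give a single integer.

pivot: x2 in, x3 out → z = 489/13
No improving column remains; optimal.

1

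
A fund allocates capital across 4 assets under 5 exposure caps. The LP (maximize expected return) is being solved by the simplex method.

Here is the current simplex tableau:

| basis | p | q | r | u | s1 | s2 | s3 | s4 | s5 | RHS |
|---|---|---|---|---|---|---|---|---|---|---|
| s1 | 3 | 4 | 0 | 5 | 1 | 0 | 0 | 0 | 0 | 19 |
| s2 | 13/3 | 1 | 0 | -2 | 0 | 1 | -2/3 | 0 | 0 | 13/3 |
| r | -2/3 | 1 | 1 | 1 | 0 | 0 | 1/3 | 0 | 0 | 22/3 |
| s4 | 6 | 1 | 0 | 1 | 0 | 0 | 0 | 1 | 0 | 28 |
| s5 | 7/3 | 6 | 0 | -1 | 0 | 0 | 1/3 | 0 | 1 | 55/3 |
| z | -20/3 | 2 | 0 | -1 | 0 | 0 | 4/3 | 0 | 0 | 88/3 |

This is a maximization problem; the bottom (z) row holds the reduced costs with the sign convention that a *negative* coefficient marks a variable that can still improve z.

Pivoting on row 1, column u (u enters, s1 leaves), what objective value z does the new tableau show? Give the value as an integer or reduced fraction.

497/15

Minimum ratio for u: 19/5 = 19/5.
z changes by −(z-row coeff of u)·ratio = −(-1)·(19/5) = 19/5.
New z = 88/3 + (19/5) = 497/15.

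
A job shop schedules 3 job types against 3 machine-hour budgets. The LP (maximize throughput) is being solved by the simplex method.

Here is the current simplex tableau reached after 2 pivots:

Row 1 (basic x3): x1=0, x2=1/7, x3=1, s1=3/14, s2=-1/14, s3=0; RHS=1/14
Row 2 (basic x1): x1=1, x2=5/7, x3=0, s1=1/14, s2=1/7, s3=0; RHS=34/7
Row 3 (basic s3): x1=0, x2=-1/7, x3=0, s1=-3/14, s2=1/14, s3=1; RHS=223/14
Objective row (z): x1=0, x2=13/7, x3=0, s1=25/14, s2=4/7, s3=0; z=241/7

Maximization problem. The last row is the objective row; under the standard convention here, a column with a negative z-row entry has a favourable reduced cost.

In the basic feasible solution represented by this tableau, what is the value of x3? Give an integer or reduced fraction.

1/14

x3 is basic (row 1); its value is the RHS of that row: 1/14.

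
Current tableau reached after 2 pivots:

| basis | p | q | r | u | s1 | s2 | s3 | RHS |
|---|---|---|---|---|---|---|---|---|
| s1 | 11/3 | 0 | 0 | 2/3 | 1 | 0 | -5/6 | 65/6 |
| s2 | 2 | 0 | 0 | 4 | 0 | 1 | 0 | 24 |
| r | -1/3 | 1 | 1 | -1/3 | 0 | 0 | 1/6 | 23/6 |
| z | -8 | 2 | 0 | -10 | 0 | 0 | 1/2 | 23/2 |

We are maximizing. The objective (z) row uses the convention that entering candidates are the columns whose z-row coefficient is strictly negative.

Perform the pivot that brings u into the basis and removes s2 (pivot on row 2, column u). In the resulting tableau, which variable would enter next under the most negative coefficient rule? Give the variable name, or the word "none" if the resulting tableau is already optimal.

p

Pivot element 4. New z-row = old z-row − (-10)·(row 2/4).
Updated z-row coefficients: p: -3, q: 2, r: 0, u: 0, s1: 0, s2: 5/2, s3: 1/2.
The most negative is -3 in column p, so p would enter next.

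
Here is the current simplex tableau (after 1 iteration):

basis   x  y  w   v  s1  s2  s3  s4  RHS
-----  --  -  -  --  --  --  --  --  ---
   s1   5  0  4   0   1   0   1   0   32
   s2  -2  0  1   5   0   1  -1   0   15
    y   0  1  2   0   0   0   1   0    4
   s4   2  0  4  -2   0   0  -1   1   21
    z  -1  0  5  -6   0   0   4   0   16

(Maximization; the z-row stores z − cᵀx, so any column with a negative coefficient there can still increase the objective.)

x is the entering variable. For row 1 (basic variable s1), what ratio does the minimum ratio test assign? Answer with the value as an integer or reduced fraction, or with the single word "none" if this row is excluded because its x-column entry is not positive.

32/5

Ratio = RHS / (x entry) = 32 / 5 = 32/5.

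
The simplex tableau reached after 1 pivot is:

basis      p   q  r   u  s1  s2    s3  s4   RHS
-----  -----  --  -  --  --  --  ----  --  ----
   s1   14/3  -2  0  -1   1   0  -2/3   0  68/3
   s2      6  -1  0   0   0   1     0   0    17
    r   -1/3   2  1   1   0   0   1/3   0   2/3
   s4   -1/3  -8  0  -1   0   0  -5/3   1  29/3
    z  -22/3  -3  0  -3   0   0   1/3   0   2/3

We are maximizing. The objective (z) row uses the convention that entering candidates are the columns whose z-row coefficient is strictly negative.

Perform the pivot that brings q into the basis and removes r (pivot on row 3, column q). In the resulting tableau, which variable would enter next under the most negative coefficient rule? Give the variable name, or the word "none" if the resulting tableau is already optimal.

Pivot element 2. New z-row = old z-row − (-3)·(row 3/2).
Updated z-row coefficients: p: -47/6, q: 0, r: 3/2, u: -3/2, s1: 0, s2: 0, s3: 5/6, s4: 0.
The most negative is -47/6 in column p, so p would enter next.

p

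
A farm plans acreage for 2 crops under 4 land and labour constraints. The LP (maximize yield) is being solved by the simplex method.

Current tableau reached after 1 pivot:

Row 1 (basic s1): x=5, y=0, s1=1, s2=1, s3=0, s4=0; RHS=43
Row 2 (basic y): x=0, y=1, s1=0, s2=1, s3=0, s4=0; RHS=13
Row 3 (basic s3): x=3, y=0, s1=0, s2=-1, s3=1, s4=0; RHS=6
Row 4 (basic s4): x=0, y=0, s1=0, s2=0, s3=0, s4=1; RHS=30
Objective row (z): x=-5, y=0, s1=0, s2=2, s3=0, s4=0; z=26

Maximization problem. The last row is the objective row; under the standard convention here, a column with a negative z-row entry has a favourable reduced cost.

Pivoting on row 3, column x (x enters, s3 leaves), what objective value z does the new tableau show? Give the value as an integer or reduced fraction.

Minimum ratio for x: 6/3 = 2.
z changes by −(z-row coeff of x)·ratio = −(-5)·2 = 10.
New z = 26 + 10 = 36.

36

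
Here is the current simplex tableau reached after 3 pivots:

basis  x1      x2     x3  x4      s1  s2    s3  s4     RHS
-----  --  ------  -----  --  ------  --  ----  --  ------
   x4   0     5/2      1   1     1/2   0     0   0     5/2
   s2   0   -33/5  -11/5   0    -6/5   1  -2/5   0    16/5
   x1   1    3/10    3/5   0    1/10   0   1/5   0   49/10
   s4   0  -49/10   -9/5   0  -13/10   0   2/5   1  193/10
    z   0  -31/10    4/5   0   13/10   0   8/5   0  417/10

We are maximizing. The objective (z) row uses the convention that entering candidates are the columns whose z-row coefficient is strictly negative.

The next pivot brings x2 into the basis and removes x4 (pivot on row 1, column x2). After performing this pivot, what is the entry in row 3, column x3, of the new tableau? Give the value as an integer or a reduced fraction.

Pivot element is row 1, column x2: 5/2.
Normalize row 1: new (row 1, x3) = 1/(5/2) = 2/5.
row 3 ← row 3 − (3/10)·(new row 1): 3/5 − (3/10)·(2/5) = 12/25.

12/25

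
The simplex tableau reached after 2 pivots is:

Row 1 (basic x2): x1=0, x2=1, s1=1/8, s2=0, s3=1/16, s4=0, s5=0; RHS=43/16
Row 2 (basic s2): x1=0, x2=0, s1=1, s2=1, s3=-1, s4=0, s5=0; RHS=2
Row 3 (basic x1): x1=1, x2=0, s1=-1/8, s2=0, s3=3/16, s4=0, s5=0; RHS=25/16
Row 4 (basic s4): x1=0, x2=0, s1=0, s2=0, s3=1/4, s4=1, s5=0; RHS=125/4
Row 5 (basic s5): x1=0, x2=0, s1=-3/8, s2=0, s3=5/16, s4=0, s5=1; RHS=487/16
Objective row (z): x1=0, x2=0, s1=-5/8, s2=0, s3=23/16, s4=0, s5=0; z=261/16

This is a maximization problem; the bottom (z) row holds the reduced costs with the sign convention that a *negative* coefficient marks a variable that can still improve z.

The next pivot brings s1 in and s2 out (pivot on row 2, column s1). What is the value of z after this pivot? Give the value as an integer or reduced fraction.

281/16

Minimum ratio for s1: 2/1 = 2.
z changes by −(z-row coeff of s1)·ratio = −(-5/8)·2 = 5/4.
New z = 261/16 + (5/4) = 281/16.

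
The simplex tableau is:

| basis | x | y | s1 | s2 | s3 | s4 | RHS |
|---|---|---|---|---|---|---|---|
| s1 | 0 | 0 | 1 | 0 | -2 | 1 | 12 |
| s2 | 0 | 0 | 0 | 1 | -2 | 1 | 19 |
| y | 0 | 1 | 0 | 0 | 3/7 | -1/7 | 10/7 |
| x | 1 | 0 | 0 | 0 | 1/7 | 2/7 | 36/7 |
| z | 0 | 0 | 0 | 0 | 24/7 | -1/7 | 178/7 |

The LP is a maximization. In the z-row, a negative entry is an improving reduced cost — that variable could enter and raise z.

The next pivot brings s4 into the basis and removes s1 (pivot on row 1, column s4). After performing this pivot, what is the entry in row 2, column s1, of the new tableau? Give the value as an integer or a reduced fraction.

Pivot element is row 1, column s4: 1.
Normalize row 1: new (row 1, s1) = 1/1 = 1.
row 2 ← row 2 − 1·(new row 1): 0 − 1·1 = -1.

-1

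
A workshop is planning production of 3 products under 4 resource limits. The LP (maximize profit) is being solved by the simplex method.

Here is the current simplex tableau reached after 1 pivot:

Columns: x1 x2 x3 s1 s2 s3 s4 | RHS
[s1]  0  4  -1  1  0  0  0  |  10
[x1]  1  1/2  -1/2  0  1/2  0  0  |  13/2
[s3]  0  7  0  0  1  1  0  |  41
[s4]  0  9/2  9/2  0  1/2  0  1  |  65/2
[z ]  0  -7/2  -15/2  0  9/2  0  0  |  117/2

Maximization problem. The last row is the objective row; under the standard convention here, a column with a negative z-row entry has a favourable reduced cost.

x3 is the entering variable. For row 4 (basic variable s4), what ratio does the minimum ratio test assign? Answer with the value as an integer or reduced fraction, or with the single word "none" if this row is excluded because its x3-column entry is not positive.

65/9

Ratio = RHS / (x3 entry) = (65/2) / (9/2) = 65/9.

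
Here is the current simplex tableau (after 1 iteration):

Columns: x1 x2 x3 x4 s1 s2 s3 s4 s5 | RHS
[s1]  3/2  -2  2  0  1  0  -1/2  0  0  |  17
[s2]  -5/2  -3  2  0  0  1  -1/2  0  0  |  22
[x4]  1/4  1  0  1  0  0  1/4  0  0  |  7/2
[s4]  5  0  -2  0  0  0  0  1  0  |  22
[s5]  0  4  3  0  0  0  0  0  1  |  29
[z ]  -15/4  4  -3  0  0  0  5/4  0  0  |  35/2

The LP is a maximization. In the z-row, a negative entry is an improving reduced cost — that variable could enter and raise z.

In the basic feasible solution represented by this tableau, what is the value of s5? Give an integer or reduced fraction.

29

s5 is basic (row 5); its value is the RHS of that row: 29.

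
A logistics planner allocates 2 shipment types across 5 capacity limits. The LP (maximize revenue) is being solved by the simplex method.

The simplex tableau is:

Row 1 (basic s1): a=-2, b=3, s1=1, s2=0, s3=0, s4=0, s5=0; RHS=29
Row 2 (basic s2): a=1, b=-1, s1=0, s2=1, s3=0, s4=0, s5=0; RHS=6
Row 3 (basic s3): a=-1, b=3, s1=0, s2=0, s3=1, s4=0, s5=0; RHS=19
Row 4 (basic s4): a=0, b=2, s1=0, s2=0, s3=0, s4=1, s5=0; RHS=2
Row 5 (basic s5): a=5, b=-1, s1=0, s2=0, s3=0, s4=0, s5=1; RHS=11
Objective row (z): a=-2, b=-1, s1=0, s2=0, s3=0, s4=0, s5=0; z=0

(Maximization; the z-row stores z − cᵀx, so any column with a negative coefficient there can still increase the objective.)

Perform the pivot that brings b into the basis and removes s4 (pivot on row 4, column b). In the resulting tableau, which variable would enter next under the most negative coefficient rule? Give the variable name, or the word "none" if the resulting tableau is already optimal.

Pivot element 2. New z-row = old z-row − (-1)·(row 4/2).
Updated z-row coefficients: a: -2, b: 0, s1: 0, s2: 0, s3: 0, s4: 1/2, s5: 0.
The most negative is -2 in column a, so a would enter next.

a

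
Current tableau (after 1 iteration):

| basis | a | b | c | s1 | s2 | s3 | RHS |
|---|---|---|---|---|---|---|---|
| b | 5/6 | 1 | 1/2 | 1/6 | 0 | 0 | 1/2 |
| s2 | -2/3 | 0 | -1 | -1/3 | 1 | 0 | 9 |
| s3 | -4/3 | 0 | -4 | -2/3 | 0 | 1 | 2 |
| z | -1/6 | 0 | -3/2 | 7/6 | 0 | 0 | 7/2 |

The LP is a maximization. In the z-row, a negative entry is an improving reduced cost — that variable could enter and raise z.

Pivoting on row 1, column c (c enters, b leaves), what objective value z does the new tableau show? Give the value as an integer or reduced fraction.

5

Minimum ratio for c: (1/2)/(1/2) = 1.
z changes by −(z-row coeff of c)·ratio = −(-3/2)·1 = 3/2.
New z = 7/2 + (3/2) = 5.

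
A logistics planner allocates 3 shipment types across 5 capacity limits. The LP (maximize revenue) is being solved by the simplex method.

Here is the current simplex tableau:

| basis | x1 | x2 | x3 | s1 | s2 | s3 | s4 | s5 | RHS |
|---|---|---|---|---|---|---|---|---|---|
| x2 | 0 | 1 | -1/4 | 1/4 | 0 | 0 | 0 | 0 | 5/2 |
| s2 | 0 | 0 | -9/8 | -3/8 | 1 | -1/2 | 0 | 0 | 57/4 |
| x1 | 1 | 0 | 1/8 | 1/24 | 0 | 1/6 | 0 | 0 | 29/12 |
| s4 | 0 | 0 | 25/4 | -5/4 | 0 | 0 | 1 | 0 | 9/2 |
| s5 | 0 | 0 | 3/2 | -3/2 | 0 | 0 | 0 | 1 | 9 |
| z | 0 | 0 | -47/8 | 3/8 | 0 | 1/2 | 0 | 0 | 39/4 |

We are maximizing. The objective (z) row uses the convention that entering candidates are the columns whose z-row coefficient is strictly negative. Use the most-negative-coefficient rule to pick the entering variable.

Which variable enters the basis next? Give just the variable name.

Objective-row coefficients: x1: 0, x2: 0, x3: -47/8, s1: 3/8, s2: 0, s3: 1/2, s4: 0, s5: 0.
The most negative is -47/8 in column x3, so x3 enters.

x3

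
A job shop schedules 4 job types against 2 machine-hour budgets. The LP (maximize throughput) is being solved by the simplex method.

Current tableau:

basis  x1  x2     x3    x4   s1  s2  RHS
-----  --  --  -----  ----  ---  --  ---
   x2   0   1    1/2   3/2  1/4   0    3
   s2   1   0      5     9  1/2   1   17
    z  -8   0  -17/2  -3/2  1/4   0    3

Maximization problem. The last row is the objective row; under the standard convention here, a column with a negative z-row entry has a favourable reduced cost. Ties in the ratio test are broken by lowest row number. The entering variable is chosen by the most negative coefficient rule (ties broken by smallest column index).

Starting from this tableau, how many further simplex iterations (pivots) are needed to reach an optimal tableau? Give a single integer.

2

pivot: x3 in, s2 out → z = 319/10
pivot: x1 in, x3 out → z = 139
No improving column remains; optimal.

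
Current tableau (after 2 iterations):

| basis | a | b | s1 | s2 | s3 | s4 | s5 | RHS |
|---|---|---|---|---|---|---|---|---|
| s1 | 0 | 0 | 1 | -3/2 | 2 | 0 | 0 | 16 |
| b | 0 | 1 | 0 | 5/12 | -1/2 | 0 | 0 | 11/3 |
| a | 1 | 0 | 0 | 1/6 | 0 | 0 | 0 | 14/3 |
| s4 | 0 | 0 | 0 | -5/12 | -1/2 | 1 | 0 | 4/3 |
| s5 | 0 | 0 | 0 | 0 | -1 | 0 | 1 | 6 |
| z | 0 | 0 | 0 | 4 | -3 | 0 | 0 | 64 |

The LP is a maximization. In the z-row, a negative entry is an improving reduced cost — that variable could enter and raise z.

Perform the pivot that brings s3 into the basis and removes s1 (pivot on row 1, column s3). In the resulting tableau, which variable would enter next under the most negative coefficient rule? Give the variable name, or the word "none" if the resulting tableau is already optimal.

Pivot element 2. New z-row = old z-row − (-3)·(row 1/2).
Updated z-row coefficients: a: 0, b: 0, s1: 3/2, s2: 7/4, s3: 0, s4: 0, s5: 0.
No coefficient is strictly negative; the tableau after this pivot is optimal.

none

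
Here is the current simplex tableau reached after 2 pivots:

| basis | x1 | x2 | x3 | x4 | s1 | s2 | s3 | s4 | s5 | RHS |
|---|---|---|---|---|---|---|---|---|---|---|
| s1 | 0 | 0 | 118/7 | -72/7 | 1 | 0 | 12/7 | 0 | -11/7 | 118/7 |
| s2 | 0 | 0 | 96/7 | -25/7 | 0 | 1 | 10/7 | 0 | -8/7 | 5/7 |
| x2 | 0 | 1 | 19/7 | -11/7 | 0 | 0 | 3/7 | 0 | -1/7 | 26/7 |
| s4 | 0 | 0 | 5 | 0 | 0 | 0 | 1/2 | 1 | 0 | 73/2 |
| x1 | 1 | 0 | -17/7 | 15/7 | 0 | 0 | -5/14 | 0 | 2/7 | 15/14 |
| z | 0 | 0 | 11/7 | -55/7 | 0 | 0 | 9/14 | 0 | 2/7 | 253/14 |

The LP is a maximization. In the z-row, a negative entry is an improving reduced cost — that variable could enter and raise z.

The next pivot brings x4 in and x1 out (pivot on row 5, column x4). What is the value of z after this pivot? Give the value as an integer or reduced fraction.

22

Minimum ratio for x4: (15/14)/(15/7) = 1/2.
z changes by −(z-row coeff of x4)·ratio = −(-55/7)·(1/2) = 55/14.
New z = 253/14 + (55/14) = 22.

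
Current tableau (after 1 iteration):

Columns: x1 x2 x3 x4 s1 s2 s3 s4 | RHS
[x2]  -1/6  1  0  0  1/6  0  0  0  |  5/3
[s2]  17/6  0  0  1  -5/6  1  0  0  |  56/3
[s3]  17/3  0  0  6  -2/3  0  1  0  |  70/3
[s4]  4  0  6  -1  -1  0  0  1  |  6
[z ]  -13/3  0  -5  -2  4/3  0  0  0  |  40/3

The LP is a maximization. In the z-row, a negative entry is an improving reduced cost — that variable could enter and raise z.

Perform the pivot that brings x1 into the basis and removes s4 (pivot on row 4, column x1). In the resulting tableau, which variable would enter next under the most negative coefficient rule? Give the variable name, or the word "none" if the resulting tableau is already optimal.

Pivot element 4. New z-row = old z-row − (-13/3)·(row 4/4).
Updated z-row coefficients: x1: 0, x2: 0, x3: 3/2, x4: -37/12, s1: 1/4, s2: 0, s3: 0, s4: 13/12.
The most negative is -37/12 in column x4, so x4 would enter next.

x4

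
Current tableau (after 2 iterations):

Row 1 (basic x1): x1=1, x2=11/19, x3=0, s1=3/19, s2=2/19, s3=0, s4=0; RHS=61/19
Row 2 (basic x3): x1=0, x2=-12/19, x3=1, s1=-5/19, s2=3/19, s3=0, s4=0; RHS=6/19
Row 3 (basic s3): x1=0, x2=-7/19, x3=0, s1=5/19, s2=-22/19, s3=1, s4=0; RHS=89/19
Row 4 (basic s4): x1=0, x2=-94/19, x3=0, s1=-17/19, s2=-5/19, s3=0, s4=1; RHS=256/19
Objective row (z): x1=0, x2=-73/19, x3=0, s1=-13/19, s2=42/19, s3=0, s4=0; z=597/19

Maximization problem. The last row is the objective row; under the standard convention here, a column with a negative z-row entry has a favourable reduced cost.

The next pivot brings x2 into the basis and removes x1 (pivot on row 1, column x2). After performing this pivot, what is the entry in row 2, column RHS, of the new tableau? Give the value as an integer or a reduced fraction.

42/11

Pivot element is row 1, column x2: 11/19.
Normalize row 1: new (row 1, RHS) = (61/19)/(11/19) = 61/11.
row 2 ← row 2 − (-12/19)·(new row 1): 6/19 − (-12/19)·(61/11) = 42/11.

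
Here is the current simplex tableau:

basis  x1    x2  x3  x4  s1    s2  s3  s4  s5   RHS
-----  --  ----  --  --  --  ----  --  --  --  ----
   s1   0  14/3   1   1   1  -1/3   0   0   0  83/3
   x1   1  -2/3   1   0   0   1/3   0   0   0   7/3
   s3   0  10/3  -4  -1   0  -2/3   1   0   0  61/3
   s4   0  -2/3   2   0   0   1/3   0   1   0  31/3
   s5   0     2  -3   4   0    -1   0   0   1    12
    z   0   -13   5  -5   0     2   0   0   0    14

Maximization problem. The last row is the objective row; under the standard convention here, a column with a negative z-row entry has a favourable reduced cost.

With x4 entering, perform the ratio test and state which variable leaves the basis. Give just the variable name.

s5

Ratios: row 1 (s1): (83/3)/1 = 83/3; row 2 (x1): entry 0 ≤ 0, skip; row 3 (s3): entry -1 ≤ 0, skip; row 4 (s4): entry 0 ≤ 0, skip; row 5 (s5): 12/4 = 3.
Minimum ratio 3 is in the s5 row, so s5 leaves.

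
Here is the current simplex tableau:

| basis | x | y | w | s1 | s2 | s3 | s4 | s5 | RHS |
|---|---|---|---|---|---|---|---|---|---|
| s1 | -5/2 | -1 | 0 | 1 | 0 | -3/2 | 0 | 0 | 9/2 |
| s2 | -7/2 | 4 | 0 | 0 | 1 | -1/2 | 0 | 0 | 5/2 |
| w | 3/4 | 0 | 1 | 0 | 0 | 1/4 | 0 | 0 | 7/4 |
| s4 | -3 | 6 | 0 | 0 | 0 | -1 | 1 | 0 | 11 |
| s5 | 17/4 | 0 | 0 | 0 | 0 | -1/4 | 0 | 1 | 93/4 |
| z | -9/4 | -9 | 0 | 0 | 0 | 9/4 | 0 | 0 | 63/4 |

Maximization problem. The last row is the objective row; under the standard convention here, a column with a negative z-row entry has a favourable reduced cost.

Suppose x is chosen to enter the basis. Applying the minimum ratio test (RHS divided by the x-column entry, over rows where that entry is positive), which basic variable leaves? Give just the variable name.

w

Ratios: row 1 (s1): entry -5/2 ≤ 0, skip; row 2 (s2): entry -7/2 ≤ 0, skip; row 3 (w): (7/4)/(3/4) = 7/3; row 4 (s4): entry -3 ≤ 0, skip; row 5 (s5): (93/4)/(17/4) = 93/17.
Minimum ratio 7/3 is in the w row, so w leaves.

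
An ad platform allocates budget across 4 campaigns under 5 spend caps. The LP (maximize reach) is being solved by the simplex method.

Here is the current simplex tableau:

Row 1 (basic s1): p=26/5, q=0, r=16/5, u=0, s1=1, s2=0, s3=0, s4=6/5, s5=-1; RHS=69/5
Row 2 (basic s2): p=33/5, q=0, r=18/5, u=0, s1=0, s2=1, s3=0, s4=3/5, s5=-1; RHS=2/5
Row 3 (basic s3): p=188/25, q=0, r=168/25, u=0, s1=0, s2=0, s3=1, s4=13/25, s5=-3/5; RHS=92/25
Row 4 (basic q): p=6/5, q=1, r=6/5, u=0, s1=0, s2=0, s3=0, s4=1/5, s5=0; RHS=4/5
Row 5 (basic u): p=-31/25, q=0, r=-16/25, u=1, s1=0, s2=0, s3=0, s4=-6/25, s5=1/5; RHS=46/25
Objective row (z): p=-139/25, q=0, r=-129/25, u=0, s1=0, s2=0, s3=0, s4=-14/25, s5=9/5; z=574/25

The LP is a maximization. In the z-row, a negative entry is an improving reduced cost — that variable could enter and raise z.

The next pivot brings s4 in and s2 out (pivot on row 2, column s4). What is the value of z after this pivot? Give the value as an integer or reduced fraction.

70/3

Minimum ratio for s4: (2/5)/(3/5) = 2/3.
z changes by −(z-row coeff of s4)·ratio = −(-14/25)·(2/3) = 28/75.
New z = 574/25 + (28/75) = 70/3.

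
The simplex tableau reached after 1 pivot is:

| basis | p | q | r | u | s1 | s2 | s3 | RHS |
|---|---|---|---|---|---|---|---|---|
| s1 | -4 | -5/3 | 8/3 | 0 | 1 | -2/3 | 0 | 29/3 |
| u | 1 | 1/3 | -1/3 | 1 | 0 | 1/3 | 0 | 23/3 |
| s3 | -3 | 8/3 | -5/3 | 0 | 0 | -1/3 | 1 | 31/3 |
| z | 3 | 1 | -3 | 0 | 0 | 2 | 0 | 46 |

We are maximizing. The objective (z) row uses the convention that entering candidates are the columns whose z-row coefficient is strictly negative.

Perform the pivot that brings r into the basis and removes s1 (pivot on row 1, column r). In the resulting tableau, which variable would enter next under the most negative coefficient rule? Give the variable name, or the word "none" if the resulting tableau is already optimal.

p

Pivot element 8/3. New z-row = old z-row − (-3)·(row 1/(8/3)).
Updated z-row coefficients: p: -3/2, q: -7/8, r: 0, u: 0, s1: 9/8, s2: 5/4, s3: 0.
The most negative is -3/2 in column p, so p would enter next.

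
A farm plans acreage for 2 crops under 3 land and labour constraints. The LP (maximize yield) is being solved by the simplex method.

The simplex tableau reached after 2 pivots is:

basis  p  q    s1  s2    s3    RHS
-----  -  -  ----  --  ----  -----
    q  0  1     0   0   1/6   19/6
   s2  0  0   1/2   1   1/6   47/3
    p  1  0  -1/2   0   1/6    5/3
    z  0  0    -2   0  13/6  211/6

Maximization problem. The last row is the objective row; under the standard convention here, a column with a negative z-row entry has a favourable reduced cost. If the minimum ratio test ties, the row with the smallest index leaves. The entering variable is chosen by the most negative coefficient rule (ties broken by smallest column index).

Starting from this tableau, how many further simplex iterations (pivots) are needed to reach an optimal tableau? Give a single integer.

1

pivot: s1 in, s2 out → z = 587/6
No improving column remains; optimal.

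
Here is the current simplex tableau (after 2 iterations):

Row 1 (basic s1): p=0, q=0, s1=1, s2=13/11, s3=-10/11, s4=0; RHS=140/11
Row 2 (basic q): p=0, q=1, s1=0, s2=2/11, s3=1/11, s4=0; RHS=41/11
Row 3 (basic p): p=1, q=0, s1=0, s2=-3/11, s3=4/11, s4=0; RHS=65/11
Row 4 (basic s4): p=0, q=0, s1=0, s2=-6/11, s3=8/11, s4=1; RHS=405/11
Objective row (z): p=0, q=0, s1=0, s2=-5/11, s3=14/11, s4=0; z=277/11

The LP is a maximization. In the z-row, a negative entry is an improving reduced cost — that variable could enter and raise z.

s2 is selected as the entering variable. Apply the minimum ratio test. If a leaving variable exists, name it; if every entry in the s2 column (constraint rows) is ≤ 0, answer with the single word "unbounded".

s1

Ratios: row 1 (s1): (140/11)/(13/11) = 140/13; row 2 (q): (41/11)/(2/11) = 41/2; row 3 (p): entry -3/11 ≤ 0, skip; row 4 (s4): entry -6/11 ≤ 0, skip.
Minimum ratio is in the s1 row, so s1 leaves.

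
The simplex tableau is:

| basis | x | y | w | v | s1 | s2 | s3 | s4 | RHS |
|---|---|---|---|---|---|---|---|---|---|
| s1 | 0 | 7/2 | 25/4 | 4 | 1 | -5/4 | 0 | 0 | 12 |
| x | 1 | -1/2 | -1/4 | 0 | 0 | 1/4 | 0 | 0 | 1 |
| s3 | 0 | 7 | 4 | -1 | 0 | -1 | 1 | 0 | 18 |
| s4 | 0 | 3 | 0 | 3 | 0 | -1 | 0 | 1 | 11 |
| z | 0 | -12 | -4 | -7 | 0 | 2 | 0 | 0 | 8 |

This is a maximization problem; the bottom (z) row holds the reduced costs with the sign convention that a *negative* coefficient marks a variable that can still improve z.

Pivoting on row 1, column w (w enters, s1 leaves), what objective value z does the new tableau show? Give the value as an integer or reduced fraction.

Minimum ratio for w: 12/(25/4) = 48/25.
z changes by −(z-row coeff of w)·ratio = −(-4)·(48/25) = 192/25.
New z = 8 + (192/25) = 392/25.

392/25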